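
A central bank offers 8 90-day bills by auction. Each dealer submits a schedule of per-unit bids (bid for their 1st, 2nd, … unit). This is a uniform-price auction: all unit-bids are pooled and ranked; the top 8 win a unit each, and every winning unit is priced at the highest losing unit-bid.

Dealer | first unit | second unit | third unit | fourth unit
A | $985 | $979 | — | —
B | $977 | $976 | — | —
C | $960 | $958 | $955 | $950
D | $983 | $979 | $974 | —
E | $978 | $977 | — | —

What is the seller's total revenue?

Total revenue: $7,792

All unit-bids, highest first — top 8: 985 (A-1), 983 (D-1), 979 (A-2), 979 (D-2), 978 (E-1), 977 (B-1), 977 (E-2), 976 (B-2)
The (k+1)-th unit-bid is $974.
Allocation: A 2, B 2, D 2, E 2. Every unit priced at $974.
Revenue = 8 × 974 = $7,792.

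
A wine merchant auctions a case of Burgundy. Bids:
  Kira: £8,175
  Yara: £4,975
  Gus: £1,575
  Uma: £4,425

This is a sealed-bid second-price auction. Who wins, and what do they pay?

Bids in order: 8,175 (Kira) > 4,975 (Yara) > 4,425 (Uma) > 1,575 (Gus)
Kira is highest; pays the second-highest bid, £4,975.

Kira pays £4,975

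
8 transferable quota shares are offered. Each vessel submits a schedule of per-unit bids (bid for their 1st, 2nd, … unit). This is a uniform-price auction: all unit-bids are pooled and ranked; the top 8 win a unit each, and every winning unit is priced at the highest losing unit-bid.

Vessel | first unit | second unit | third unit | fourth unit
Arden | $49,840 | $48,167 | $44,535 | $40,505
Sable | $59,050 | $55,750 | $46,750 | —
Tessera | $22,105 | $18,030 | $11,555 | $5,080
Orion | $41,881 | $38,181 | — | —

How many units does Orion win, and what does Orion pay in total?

Orion: 1 unit, pays $38,181

Merging the schedules and taking the best 8: 59,050 (Sable-1), 55,750 (Sable-2), 49,840 (Arden-1), 48,167 (Arden-2), 46,750 (Sable-3), 44,535 (Arden-3), 41,881 (Orion-1), 40,505 (Arden-4)
First bid not allocated: $38,181.
Orion wins 1 unit(s) at $38,181 each.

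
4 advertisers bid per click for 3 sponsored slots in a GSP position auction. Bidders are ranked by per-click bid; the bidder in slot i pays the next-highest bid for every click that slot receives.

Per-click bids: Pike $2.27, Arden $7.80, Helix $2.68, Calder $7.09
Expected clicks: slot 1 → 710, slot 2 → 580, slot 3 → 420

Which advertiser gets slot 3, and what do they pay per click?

Helix; $2.27 per click

Ranked by bid: $7.80 (Arden) > $7.09 (Calder) > $2.68 (Helix) > $2.27 (Pike)
Slot 3 goes to the third-ranked bidder, Helix, who pays the next bid down: $2.27/click.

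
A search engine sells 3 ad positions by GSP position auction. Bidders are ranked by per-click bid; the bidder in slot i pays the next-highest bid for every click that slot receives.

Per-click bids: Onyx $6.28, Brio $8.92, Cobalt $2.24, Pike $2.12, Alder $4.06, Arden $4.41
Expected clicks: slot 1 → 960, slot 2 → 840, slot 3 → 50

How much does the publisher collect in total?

Total revenue: $9936.20

Ranked by bid: $8.92 (Brio) > $6.28 (Onyx) > $4.41 (Arden) > $4.06 (Alder) > …
Slot 1: Brio pays $6.28 × 960 = $6028.80
Slot 2: Onyx pays $4.41 × 840 = $3704.40
Slot 3: Arden pays $4.06 × 50 = $203.00
Total = $9936.20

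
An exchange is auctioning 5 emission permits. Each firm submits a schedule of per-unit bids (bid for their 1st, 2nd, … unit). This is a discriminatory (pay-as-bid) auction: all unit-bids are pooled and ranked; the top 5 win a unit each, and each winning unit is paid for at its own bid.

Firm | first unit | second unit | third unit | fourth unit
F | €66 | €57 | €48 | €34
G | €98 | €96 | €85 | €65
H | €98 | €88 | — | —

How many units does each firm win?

G 3, H 2

Merging the schedules and taking the best 5: 98 (G-1), 98 (H-1), 96 (G-2), 88 (H-2), 85 (G-3)
Next rejected bid: €66 (not a price — pay-as-bid).
Allocation: G 3, H 2.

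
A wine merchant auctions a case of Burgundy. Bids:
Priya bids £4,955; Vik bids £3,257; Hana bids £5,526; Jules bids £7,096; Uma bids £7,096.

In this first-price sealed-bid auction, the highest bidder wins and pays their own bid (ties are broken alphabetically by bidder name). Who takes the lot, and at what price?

Jules pays £7,096

Rule: the highest bidder wins and pays their own bid.
Bids in order: 7,096 (Jules) > 7,096 (Uma) > 5,526 (Hana) > 4,955 (Priya) > 3,257 (Vik)
Tie at £7,096 → Jules wins by tie-break.
First-price: Jules pays what they bid, £7,096.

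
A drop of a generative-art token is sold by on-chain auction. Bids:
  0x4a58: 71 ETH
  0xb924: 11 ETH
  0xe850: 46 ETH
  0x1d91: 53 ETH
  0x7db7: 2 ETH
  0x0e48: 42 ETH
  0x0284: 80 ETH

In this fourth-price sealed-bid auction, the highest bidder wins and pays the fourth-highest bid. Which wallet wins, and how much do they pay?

0x0284 pays 46 ETH

Bids ranked: 80 (0x0284) > 71 (0x4a58) > 53 (0x1d91) > 46 (0xe850) > 42 (0x0e48) > 11 (0xb924) > …
0x0284 wins; payment is bid #4 in the ranking = 46 ETH.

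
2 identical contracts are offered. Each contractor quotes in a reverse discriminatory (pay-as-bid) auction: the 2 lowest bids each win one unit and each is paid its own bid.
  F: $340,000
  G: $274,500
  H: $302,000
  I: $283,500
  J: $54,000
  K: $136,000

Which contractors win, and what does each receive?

Bids ranked low→high: 54,000 (J), 136,000 (K), 274,500 (G), 283,500 (I), …
Lowest 2: J, K.
Each winner is paid its own bid: J $54,000, K $136,000.

J $54,000, K $136,000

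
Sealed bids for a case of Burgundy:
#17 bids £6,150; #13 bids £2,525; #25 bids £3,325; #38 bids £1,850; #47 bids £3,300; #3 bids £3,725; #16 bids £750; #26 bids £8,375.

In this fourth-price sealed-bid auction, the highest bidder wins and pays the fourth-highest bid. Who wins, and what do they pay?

Bids ranked: 8,375 (#26) > 6,150 (#17) > 3,725 (#3) > 3,325 (#25) > 3,300 (#47) > 2,525 (#13) > …
#26 is highest; pays the fourth-highest bid, £3,325.

#26 pays £3,325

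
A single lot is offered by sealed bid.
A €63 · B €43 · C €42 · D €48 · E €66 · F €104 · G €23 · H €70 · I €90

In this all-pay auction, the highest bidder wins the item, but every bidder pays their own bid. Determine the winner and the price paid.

F pays €104

Bids in order: 104 (F) > 90 (I) > 70 (H) > 66 (E) > 63 (A) > 48 (D) > …
F is highest and takes the item; every bidder forfeits their bid.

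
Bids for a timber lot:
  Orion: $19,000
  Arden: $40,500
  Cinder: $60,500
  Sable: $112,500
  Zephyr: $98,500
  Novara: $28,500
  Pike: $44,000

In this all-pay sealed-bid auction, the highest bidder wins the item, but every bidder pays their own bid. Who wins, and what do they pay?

Sable pays $112,500

Bids ranked: 112,500 (Sable) > 98,500 (Zephyr) > 60,500 (Cinder) > 44,000 (Pike) > 40,500 (Arden) > 28,500 (Novara) > …
Sable wins with the top bid; all bids are sunk regardless.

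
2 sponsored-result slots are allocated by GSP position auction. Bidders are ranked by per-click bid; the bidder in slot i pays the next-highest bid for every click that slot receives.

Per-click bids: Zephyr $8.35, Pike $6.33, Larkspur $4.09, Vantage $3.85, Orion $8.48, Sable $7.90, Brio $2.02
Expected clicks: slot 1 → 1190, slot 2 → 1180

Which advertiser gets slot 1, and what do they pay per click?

Orion; $8.35 per click

Per-click bids in order: $8.48 (Orion) > $8.35 (Zephyr) > $7.90 (Sable) > …
Slot 1 goes to the first-ranked bidder, Orion, who pays the next bid down: $8.35/click.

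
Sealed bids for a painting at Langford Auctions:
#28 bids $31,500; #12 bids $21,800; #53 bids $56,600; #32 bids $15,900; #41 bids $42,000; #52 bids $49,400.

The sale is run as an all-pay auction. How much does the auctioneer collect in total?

Rule: the highest bidder wins the item, but every bidder pays their own bid.
Bids in order: 56,600 (#53) > 49,400 (#52) > 42,000 (#41) > 31,500 (#28) > 21,800 (#12) > 15,900 (#32)
#53 wins with the top bid; all bids are sunk regardless.
Every bidder forfeits their bid regardless of winning.
Revenue = 31,500 + 21,800 + 56,600 + 15,900 + 42,000 + 49,400 = $217,200.

Total revenue: $217,200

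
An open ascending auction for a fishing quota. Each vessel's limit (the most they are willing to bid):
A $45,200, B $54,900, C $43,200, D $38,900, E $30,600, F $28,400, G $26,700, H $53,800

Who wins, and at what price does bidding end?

B wins at $53,800

Open ascending-bid auction: the price rises until one bidder remains; the winner pays the price at which the last rival dropped out.
Sorting limits: 54,900 (B) > 53,800 (H) > 45,200 (A) > 43,200 (C) > 38,900 (D) > 30,600 (E) > …
Once the price passes $53,800, only B is left; the hammer falls at H's limit of $53,800.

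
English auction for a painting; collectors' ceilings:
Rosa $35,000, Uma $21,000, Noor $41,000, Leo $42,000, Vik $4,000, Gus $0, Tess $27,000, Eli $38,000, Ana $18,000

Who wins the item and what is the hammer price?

Rule: the price rises until one bidder remains; the winner pays the price at which the last rival dropped out.
Limits in order: 42,000 (Leo) > 41,000 (Noor) > 38,000 (Eli) > 35,000 (Rosa) > 27,000 (Tess) > 21,000 (Uma) > …
Once the price passes $41,000, only Leo is left; the hammer falls at Noor's limit of $41,000.

Leo wins at $41,000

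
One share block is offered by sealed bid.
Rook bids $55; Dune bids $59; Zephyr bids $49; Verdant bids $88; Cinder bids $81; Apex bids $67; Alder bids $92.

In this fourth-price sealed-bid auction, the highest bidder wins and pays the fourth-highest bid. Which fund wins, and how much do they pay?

Alder pays $67

Bids ranked: 92 (Alder) > 88 (Verdant) > 81 (Cinder) > 67 (Apex) > 59 (Dune) > 55 (Rook) > …
Alder is highest; pays the fourth-highest bid, $67.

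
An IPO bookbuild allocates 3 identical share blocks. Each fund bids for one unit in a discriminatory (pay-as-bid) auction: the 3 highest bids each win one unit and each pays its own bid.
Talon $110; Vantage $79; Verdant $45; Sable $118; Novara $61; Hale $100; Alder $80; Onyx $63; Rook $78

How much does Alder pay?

Alder pays $0

Ordering the bids: 118 (Sable), 110 (Talon), 100 (Hale), 80 (Alder), 79 (Vantage), …
The 3 highest are Sable, Talon, Hale.
Alder does not win → $0.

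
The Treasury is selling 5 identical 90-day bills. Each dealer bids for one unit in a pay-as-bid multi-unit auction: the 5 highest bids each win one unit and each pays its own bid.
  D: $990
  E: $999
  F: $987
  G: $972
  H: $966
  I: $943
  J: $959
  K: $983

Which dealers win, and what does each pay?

E $999, D $990, F $987, K $983, G $972

Ordering the bids: 999 (E), 990 (D), 987 (F), 983 (K), 972 (G), 966 (H), 959 (J), …
Top 5: E, D, F, K, G.
Each winner pays its own bid: E $999, D $990, F $987, K $983, G $972.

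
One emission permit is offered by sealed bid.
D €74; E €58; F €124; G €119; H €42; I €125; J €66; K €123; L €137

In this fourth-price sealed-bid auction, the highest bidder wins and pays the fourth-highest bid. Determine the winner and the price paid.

Fourth-price sealed-bid auction: the highest bidder wins and pays the fourth-highest bid.
Sorting bids: 137 (L) > 125 (I) > 124 (F) > 123 (K) > 119 (G) > 74 (D) > …
L is highest; pays the fourth-highest bid, €123.

L pays €123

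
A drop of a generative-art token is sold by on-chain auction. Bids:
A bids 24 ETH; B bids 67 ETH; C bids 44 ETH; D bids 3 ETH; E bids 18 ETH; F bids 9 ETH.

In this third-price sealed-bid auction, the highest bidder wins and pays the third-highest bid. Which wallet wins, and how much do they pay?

Bids in order: 67 (B) > 44 (C) > 24 (A) > 18 (E) > 9 (F) > 3 (D)
B wins; payment is bid #3 in the ranking = 24 ETH.

B pays 24 ETH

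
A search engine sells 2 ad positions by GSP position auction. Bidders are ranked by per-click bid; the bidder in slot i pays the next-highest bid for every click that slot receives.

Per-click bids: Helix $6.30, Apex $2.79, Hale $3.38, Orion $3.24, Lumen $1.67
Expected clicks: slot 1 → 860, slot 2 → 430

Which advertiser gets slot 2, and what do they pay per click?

Ranked by bid: $6.30 (Helix) > $3.38 (Hale) > $3.24 (Orion) > …
Slot 2 goes to the second-ranked bidder, Hale, who pays the next bid down: $3.24/click.

Hale; $3.24 per click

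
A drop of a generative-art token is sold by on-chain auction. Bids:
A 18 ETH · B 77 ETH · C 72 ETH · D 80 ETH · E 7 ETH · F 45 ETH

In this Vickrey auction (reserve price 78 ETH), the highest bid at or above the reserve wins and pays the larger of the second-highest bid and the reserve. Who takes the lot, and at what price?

Bids in order: 80 (D) > 77 (B) > 72 (C) > 45 (F) > 18 (A) > 7 (E)
Highest eligible bid: D at 80 ETH.
max(second-highest 77 ETH, reserve 78 ETH) = 78 ETH.

D pays 78 ETH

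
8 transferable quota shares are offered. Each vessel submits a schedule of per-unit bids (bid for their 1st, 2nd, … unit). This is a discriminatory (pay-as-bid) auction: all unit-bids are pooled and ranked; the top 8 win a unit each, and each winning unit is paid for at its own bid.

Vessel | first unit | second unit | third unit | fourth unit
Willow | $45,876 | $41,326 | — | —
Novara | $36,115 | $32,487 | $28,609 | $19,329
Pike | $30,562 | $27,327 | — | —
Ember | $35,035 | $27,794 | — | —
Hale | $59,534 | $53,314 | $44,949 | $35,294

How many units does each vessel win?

Ember 1, Hale 4, Novara 1, Willow 2

Pooled unit-bids ranked (top 8): 59,534 (Hale-1), 53,314 (Hale-2), 45,876 (Willow-1), 44,949 (Hale-3), 41,326 (Willow-2), 36,115 (Novara-1), 35,294 (Hale-4), 35,035 (Ember-1)
Next rejected bid: $32,487 (not a price — pay-as-bid).
Allocation: Ember 1, Hale 4, Novara 1, Willow 2.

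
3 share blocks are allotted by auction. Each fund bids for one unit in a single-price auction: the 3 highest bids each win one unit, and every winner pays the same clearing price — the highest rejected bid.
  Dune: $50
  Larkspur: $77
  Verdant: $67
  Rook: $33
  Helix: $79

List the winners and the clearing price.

Ordering the bids: 79 (Helix), 77 (Larkspur), 67 (Verdant), 50 (Dune), 33 (Rook)
Winners (3 units): Helix, Larkspur, Verdant.
Clearing price = highest rejected bid = $50.

Helix, Larkspur, Verdant; each pays $50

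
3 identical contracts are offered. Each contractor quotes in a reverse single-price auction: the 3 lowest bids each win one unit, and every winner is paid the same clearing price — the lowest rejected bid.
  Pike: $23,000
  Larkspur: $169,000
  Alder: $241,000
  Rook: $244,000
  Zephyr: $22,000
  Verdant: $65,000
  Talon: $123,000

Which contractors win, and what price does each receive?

Zephyr, Pike, Verdant; each is paid $123,000

Bids ranked low→high: 22,000 (Zephyr), 23,000 (Pike), 65,000 (Verdant), 123,000 (Talon), 169,000 (Larkspur), …
Winners (3 units): Zephyr, Pike, Verdant.
First losing bid is Talon's $123,000, which sets the uniform price.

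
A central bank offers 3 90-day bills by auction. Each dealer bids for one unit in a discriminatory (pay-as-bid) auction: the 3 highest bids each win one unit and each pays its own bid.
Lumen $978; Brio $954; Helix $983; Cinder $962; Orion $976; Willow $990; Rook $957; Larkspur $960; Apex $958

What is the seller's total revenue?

Ordering the bids: 990 (Willow), 983 (Helix), 978 (Lumen), 976 (Orion), 962 (Cinder), …
The 3 highest are Willow, Helix, Lumen.
Total revenue = 990 + 983 + 978 = $2,951.

Total revenue: $2,951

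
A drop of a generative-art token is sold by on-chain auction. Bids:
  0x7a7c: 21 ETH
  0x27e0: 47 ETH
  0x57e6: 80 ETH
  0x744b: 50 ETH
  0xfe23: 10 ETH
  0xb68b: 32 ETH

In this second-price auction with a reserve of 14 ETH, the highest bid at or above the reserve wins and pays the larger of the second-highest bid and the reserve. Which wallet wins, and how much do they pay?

Bids ranked: 80 (0x57e6) > 50 (0x744b) > 47 (0x27e0) > 32 (0xb68b) > 21 (0x7a7c) > 10 (0xfe23)
0x57e6 has the top bid at or above the reserve (80 ETH).
max(second-highest 50 ETH, reserve 14 ETH) = 50 ETH; the reserve does not bind.

0x57e6 pays 50 ETH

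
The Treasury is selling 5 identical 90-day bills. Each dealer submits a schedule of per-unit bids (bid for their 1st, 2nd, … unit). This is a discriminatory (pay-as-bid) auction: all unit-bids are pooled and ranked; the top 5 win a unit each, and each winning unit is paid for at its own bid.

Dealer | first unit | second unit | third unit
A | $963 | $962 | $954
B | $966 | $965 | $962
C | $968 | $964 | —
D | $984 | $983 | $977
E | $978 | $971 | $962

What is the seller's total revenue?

Merging the schedules and taking the best 5: 984 (D-1), 983 (D-2), 978 (E-1), 977 (D-3), 971 (E-2)
Next rejected bid: $968 (not a price — pay-as-bid).
Each winning unit pays its own bid.
Revenue = 984 + 983 + 978 + 977 + 971 = $4,893.

Total revenue: $4,893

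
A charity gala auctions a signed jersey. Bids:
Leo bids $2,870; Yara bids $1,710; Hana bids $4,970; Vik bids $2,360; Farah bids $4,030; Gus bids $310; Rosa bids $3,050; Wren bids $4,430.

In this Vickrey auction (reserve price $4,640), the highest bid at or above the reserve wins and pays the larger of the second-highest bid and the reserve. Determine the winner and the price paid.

Hana pays $4,640

Rule: the highest bid at or above the reserve wins and pays the larger of the second-highest bid and the reserve.
Sorting bids: 4,970 (Hana) > 4,430 (Wren) > 4,030 (Farah) > 3,050 (Rosa) > 2,870 (Leo) > 2,360 (Vik) > …
Highest eligible bid: Hana at $4,970.
max(second-highest $4,430, reserve $4,640) = $4,640.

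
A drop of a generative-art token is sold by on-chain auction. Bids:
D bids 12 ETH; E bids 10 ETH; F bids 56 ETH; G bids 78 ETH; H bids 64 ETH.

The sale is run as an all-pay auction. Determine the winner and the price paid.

G pays 78 ETH

Bids ranked: 78 (G) > 64 (H) > 56 (F) > 12 (D) > 10 (E)
G is highest and takes the item; every bidder forfeits their bid.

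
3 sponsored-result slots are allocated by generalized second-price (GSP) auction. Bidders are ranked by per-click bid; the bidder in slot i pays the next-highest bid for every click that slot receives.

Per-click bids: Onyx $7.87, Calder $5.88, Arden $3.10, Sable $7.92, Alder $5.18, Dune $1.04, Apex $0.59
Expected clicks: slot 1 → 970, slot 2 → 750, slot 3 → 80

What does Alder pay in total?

Alder pays $0.00

Per-click bids in order: $7.92 (Sable) > $7.87 (Onyx) > $5.88 (Calder) > $5.18 (Alder) > …
Alder ranks below slot 3 → no slot, pays nothing.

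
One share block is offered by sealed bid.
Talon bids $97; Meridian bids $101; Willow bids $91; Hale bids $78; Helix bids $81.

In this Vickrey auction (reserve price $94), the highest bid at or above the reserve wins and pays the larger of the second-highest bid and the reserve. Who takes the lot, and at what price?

Bids in order: 101 (Meridian) > 97 (Talon) > 91 (Willow) > 81 (Helix) > 78 (Hale)
Meridian has the top bid at or above the reserve ($101).
max(second-highest $97, reserve $94) = $97; the reserve does not bind.

Meridian pays $97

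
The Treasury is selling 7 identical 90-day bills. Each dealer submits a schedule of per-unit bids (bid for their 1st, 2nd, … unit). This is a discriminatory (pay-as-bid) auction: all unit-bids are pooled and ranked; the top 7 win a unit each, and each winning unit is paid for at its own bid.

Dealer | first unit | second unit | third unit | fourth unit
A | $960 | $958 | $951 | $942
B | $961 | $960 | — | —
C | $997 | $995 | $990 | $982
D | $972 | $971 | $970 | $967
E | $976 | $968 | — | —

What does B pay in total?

Merging the schedules and taking the best 7: 997 (C-1), 995 (C-2), 990 (C-3), 982 (C-4), 976 (E-1), 972 (D-1), 971 (D-2)
Next rejected bid: $970 (not a price — pay-as-bid).
B wins no units.

B pays $0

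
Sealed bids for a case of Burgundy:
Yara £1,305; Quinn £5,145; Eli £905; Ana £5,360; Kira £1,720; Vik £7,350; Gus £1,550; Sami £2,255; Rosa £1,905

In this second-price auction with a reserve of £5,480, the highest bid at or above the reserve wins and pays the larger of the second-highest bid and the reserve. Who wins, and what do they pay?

Vik pays £5,480

Bids ranked: 7,350 (Vik) > 5,360 (Ana) > 5,145 (Quinn) > 2,255 (Sami) > 1,905 (Rosa) > 1,720 (Kira) > …
Vik has the top bid at or above the reserve (£7,350).
Second-highest bid £5,360 is below the reserve £5,480, so the reserve binds → payment £5,480.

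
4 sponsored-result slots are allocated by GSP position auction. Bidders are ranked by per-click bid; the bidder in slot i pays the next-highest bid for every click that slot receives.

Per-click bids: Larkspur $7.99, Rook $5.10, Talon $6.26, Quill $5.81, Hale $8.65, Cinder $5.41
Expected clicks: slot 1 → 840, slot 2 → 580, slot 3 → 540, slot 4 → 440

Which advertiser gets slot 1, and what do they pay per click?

Hale; $7.99 per click

Ranked by bid: $8.65 (Hale) > $7.99 (Larkspur) > $6.26 (Talon) > $5.81 (Quill) > $5.41 (Cinder) > …
Slot 1 goes to the first-ranked bidder, Hale, who pays the next bid down: $7.99/click.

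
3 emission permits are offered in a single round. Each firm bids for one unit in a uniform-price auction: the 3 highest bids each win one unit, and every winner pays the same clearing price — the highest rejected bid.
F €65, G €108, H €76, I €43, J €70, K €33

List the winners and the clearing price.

Sorting: 108 (G), 76 (H), 70 (J), 65 (F), 43 (I), …
The 3 highest are G, H, J.
First losing bid is F's €65, which sets the uniform price.

G, H, J; each pays €65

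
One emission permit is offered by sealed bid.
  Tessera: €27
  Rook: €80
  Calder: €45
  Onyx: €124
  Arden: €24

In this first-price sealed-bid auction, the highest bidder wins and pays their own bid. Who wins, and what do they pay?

Onyx pays €124

Rule: the highest bidder wins and pays their own bid.
Bids ranked: 124 (Onyx) > 80 (Rook) > 45 (Calder) > 27 (Tessera) > 24 (Arden)
Onyx has the highest bid and pays exactly that: €124.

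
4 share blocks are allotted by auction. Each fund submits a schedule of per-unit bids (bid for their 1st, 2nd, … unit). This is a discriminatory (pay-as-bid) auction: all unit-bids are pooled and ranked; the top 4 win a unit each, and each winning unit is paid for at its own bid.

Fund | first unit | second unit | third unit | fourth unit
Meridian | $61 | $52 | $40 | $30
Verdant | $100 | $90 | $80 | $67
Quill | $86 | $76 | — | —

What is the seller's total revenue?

Pooled unit-bids ranked (top 4): 100 (Verdant-1), 90 (Verdant-2), 86 (Quill-1), 80 (Verdant-3)
Next rejected bid: $76 (not a price — pay-as-bid).
Each winning unit pays its own bid.
Revenue = 100 + 90 + 86 + 80 = $356.

Total revenue: $356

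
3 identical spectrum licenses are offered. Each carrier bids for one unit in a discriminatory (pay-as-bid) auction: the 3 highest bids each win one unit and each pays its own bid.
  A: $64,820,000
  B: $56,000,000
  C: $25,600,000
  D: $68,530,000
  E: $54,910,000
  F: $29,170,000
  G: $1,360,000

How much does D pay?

Bids ranked high→low: 68,530,000 (D), 64,820,000 (A), 56,000,000 (B), 54,910,000 (E), 29,170,000 (F), …
Top 3: D, A, B.
D wins → own bid $68,530,000.

D pays $68,530,000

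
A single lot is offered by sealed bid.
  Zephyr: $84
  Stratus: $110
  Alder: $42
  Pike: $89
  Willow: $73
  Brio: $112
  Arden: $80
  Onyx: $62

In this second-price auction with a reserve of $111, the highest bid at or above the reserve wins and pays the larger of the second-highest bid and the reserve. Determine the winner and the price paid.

Brio pays $111

Rule: the highest bid at or above the reserve wins and pays the larger of the second-highest bid and the reserve.
Sorting bids: 112 (Brio) > 110 (Stratus) > 89 (Pike) > 84 (Zephyr) > 80 (Arden) > 73 (Willow) > …
Brio has the top bid at or above the reserve ($112).
Second-highest bid $110 is below the reserve $111, so the reserve binds → payment $111.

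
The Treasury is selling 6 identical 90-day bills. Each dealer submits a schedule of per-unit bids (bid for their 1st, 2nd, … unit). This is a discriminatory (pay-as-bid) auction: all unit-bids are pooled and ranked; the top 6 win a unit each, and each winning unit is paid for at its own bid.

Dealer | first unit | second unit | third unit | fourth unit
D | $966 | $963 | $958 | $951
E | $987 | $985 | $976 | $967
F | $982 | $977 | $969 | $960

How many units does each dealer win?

E 3, F 3

Pooled unit-bids ranked (top 6): 987 (E-1), 985 (E-2), 982 (F-1), 977 (F-2), 976 (E-3), 969 (F-3)
Next rejected bid: $967 (not a price — pay-as-bid).
Allocation: E 3, F 3.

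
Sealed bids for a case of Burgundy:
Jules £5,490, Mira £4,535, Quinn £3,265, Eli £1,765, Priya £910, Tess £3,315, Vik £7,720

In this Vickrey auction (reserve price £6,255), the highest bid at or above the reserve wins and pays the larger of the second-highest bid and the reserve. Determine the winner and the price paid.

Vik pays £6,255

Sorting bids: 7,720 (Vik) > 5,490 (Jules) > 4,535 (Mira) > 3,315 (Tess) > 3,265 (Quinn) > 1,765 (Eli) > …
Highest eligible bid: Vik at £7,720.
max(second-highest £5,490, reserve £6,255) = £6,255.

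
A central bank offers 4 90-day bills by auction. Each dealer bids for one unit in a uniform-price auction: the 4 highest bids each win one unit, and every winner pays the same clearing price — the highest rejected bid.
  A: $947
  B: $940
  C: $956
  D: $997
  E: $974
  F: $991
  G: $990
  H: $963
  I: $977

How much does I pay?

Ordering the bids: 997 (D), 991 (F), 990 (G), 977 (I), 974 (E), 963 (H), …
Winners (4 units): D, F, G, I.
Highest unsuccessful bid: $974 → clearing price.
I wins → pays $974.

I pays $974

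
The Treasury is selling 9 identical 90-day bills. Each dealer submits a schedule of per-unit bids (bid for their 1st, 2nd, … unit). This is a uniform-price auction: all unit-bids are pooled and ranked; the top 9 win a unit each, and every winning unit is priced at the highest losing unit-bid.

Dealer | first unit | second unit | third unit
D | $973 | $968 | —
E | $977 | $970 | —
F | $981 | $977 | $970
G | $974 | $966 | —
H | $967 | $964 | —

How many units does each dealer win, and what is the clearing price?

D 2, E 2, F 3, G 1, H 1; clearing price $966

Merging the schedules and taking the best 9: 981 (F-1), 977 (E-1), 977 (F-2), 974 (G-1), 973 (D-1), 970 (E-2), 970 (F-3), 968 (D-2), 967 (H-1)
Highest rejected unit-bid = $966.
Allocation: D 2, E 2, F 3, G 1, H 1.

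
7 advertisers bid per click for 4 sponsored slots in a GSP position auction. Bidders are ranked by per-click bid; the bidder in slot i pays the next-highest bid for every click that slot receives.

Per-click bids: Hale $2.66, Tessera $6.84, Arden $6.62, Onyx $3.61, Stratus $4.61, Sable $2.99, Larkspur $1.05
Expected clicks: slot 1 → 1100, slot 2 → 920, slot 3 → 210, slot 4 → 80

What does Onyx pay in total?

Onyx pays $239.20

Sorting advertisers: $6.84 (Tessera) > $6.62 (Arden) > $4.61 (Stratus) > $3.61 (Onyx) > $2.99 (Sable) > …
Onyx holds slot 4 → pays next bid $2.99 × 80 clicks = $239.20.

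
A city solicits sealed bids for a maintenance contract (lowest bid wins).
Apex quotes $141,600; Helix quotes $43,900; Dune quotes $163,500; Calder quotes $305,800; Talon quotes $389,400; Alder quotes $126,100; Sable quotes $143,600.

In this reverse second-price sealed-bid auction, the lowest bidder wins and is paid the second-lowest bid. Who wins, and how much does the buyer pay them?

Bids in order: 43,900 (Helix) < 126,100 (Alder) < 141,600 (Apex) < 143,600 (Sable) < 163,500 (Dune) < 305,800 (Calder) < …
Second-price: Helix is paid Alder's bid of $126,100.

Helix is paid $126,100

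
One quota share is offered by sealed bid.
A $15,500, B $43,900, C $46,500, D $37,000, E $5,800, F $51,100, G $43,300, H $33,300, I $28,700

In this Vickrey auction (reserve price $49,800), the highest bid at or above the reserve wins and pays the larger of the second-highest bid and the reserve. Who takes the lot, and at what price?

F pays $49,800

Rule: the highest bid at or above the reserve wins and pays the larger of the second-highest bid and the reserve.
Bids in order: 51,100 (F) > 46,500 (C) > 43,900 (B) > 43,300 (G) > 37,000 (D) > 33,300 (H) > …
F has the top bid at or above the reserve ($51,100).
Second-highest bid $46,500 is below the reserve $49,800, so the reserve binds → payment $49,800.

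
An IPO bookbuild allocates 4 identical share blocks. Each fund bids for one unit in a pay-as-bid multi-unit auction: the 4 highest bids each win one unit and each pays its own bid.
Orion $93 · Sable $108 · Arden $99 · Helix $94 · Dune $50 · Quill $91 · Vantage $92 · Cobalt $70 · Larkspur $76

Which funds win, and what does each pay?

Sable $108, Arden $99, Helix $94, Orion $93

Bids ranked high→low: 108 (Sable), 99 (Arden), 94 (Helix), 93 (Orion), 92 (Vantage), 91 (Quill), …
Winners (4 units): Sable, Arden, Helix, Orion.
Each winner pays its own bid: Sable $108, Arden $99, Helix $94, Orion $93.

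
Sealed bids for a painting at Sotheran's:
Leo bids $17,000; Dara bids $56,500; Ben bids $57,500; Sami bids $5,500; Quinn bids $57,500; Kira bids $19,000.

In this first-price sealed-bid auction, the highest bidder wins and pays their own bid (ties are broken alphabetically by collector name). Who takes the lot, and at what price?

Ben pays $57,500

Bids ranked: 57,500 (Ben) > 57,500 (Quinn) > 56,500 (Dara) > 19,000 (Kira) > 17,000 (Leo) > 5,500 (Sami)
Tie at $57,500 → Ben wins by tie-break.
Ben has the highest bid and pays exactly that: $57,500.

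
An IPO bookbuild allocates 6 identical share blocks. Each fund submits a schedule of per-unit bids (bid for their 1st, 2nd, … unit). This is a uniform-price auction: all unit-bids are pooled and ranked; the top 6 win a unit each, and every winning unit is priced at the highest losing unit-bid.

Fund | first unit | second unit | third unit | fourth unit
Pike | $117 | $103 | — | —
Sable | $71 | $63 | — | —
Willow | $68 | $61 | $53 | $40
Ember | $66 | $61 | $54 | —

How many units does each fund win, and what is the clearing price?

Pooled unit-bids ranked (top 6): 117 (Pike-1), 103 (Pike-2), 71 (Sable-1), 68 (Willow-1), 66 (Ember-1), 63 (Sable-2)
The (k+1)-th unit-bid is $61.
Allocation: Ember 1, Pike 2, Sable 2, Willow 1.

Ember 1, Pike 2, Sable 2, Willow 1; clearing price $61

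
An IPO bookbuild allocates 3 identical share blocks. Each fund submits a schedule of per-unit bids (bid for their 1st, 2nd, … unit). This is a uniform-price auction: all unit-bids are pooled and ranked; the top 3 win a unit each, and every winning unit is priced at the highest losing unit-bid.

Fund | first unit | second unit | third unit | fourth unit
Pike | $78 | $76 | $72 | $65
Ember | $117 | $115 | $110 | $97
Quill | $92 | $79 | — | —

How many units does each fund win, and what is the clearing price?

Ember 3; clearing price $97

Pooled unit-bids ranked (top 3): 117 (Ember-1), 115 (Ember-2), 110 (Ember-3)
First bid not allocated: $97.
Allocation: Ember 3.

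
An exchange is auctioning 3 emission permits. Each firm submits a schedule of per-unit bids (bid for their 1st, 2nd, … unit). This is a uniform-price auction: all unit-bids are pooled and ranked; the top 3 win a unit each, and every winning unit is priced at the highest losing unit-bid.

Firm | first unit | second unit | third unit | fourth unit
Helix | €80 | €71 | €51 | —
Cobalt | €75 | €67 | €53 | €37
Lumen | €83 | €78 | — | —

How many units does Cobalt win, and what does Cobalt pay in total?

Pooled unit-bids ranked (top 3): 83 (Lumen-1), 80 (Helix-1), 78 (Lumen-2)
First bid not allocated: €75.
Cobalt wins 0 unit(s) at €75 each.

Cobalt: 0 units, pays €0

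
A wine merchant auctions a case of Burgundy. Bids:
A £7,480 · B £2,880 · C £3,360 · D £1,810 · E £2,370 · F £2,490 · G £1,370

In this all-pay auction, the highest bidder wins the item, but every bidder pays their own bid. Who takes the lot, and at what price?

A pays £7,480

Bids ranked: 7,480 (A) > 3,360 (C) > 2,880 (B) > 2,490 (F) > 2,370 (E) > 1,810 (D) > …
A is highest and takes the item; every bidder forfeits their bid.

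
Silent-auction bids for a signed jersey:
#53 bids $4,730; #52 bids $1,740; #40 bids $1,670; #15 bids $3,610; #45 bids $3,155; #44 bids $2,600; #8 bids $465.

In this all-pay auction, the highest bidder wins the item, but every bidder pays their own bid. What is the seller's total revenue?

Total revenue: $17,970

Bids ranked: 4,730 (#53) > 3,610 (#15) > 3,155 (#45) > 2,600 (#44) > 1,740 (#52) > 1,670 (#40) > …
Every bidder forfeits their bid regardless of winning.
Revenue = 4,730 + 1,740 + 1,670 + 3,610 + 3,155 + 2,600 + 465 = $17,970.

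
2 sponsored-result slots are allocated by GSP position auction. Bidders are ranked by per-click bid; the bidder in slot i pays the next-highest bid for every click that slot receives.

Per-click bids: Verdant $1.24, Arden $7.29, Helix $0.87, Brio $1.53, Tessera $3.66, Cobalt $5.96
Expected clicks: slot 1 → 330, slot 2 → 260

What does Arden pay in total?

Ranked by bid: $7.29 (Arden) > $5.96 (Cobalt) > $3.66 (Tessera) > …
Arden holds slot 1 → pays next bid $5.96 × 330 clicks = $1966.80.

Arden pays $1966.80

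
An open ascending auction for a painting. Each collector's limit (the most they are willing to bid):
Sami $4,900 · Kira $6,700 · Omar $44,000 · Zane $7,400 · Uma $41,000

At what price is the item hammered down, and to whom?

Omar wins at $41,000

Limits in order: 44,000 (Omar) > 41,000 (Uma) > 7,400 (Zane) > 6,700 (Kira) > 4,900 (Sami)
Uma is the last rival to drop out, at $41,000; Omar remains and wins at that price.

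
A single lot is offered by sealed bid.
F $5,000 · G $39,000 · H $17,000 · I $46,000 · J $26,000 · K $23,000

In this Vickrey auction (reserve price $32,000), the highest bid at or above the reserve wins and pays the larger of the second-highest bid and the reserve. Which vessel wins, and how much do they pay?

Rule: the highest bid at or above the reserve wins and pays the larger of the second-highest bid and the reserve.
Bids in order: 46,000 (I) > 39,000 (G) > 26,000 (J) > 23,000 (K) > 17,000 (H) > 5,000 (F)
Highest eligible bid: I at $46,000.
max(second-highest $39,000, reserve $32,000) = $39,000; the reserve does not bind.

I pays $39,000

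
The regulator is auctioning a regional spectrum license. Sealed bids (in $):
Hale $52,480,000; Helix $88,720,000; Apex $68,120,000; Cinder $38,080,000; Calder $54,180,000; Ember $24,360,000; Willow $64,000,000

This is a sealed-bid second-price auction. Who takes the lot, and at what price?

Helix pays $68,120,000

Rule: the highest bidder wins and pays the second-highest bid.
Bids ranked: 88,720,000 (Helix) > 68,120,000 (Apex) > 64,000,000 (Willow) > 54,180,000 (Calder) > 52,480,000 (Hale) > 38,080,000 (Cinder) > …
Second-price: Helix pays Apex's bid of $68,120,000.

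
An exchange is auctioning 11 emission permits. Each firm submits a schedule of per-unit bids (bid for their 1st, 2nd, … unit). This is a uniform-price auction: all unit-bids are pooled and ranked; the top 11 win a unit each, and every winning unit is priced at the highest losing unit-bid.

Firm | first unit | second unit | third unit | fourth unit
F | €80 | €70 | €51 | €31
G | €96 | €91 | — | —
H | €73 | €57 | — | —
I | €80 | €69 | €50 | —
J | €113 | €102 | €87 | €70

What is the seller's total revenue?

All unit-bids, highest first — top 11: 113 (J-1), 102 (J-2), 96 (G-1), 91 (G-2), 87 (J-3), 80 (F-1), 80 (I-1), 73 (H-1), 70 (F-2), 70 (J-4), 69 (I-2)
First bid not allocated: €57.
Allocation: F 2, G 2, H 1, I 2, J 4. Every unit priced at €57.
Revenue = 11 × 57 = €627.

Total revenue: €627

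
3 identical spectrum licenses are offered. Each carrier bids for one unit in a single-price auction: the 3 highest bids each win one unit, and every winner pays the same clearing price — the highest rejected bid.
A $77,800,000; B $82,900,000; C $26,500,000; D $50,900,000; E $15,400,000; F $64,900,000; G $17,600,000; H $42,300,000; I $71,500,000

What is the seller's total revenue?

Sorting: 82,900,000 (B), 77,800,000 (A), 71,500,000 (I), 64,900,000 (F), 50,900,000 (D), …
The 3 highest are B, A, I.
Clearing price = highest rejected bid = $64,900,000.
Total revenue = 3 × $64,900,000 = $194,700,000.

Total revenue: $194,700,000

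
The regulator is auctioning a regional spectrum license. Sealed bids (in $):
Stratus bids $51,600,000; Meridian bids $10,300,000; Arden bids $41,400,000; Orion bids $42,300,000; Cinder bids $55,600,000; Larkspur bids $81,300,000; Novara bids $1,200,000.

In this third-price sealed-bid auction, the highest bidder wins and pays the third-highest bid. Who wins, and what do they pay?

Larkspur pays $51,600,000

Bids in order: 81,300,000 (Larkspur) > 55,600,000 (Cinder) > 51,600,000 (Stratus) > 42,300,000 (Orion) > 41,400,000 (Arden) > 10,300,000 (Meridian) > …
Larkspur wins; payment is bid #3 in the ranking = $51,600,000.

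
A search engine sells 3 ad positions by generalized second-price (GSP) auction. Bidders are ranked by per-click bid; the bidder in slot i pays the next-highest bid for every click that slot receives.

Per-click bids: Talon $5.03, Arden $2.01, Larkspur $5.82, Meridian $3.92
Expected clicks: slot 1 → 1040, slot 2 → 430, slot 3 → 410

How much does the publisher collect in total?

Per-click bids in order: $5.82 (Larkspur) > $5.03 (Talon) > $3.92 (Meridian) > $2.01 (Arden)
Slot 1: Larkspur pays $5.03 × 1040 = $5231.20
Slot 2: Talon pays $3.92 × 430 = $1685.60
Slot 3: Meridian pays $2.01 × 410 = $824.10
Total = $7740.90

Total revenue: $7740.90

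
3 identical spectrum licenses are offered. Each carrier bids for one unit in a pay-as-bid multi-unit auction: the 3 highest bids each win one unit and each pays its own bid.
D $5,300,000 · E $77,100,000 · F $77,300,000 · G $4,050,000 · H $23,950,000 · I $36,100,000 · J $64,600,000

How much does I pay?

Bids ranked high→low: 77,300,000 (F), 77,100,000 (E), 64,600,000 (J), 36,100,000 (I), 23,950,000 (H), …
The 3 highest are F, E, J.
I does not win → $0.

I pays $0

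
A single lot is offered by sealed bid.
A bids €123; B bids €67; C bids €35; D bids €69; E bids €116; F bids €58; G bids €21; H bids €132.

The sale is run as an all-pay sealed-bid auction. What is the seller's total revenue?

Bids ranked: 132 (H) > 123 (A) > 116 (E) > 69 (D) > 67 (B) > 58 (F) > …
H wins with the top bid; all bids are sunk regardless.
Every bidder forfeits their bid regardless of winning.
Revenue = 123 + 67 + 35 + 69 + 116 + 58 + 21 + 132 = €621.

Total revenue: €621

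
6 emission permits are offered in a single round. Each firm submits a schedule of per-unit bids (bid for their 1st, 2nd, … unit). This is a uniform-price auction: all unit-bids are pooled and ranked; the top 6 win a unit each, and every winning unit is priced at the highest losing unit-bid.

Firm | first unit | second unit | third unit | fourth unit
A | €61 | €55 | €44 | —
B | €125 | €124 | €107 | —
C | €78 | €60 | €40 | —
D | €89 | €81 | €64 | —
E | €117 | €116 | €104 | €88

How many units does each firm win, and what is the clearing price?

B 3, E 3; clearing price €89

All unit-bids, highest first — top 6: 125 (B-1), 124 (B-2), 117 (E-1), 116 (E-2), 107 (B-3), 104 (E-3)
First bid not allocated: €89.
Allocation: B 3, E 3.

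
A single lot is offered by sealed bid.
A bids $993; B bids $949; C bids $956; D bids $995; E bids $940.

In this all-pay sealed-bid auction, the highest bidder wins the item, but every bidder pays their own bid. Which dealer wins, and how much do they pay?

Rule: the highest bidder wins the item, but every bidder pays their own bid.
Bids in order: 995 (D) > 993 (A) > 956 (C) > 949 (B) > 940 (E)
D is highest and takes the item; every bidder forfeits their bid.

D pays $995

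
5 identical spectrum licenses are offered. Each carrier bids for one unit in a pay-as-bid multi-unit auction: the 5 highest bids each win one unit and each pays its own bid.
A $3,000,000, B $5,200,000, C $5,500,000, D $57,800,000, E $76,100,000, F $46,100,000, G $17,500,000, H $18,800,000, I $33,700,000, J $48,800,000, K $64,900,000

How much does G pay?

G pays $0

Bids ranked high→low: 76,100,000 (E), 64,900,000 (K), 57,800,000 (D), 48,800,000 (J), 46,100,000 (F), 33,700,000 (I), 18,800,000 (H), …
Winners (5 units): E, K, D, J, F.
G does not win → $0.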